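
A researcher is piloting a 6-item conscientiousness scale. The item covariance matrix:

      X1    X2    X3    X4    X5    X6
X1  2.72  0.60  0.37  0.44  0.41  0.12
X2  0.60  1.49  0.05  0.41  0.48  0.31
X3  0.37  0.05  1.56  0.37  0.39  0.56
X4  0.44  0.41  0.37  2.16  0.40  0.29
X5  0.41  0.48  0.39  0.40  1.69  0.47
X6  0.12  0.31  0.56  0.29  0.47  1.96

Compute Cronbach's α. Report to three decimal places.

α = 0.594

ΣVar(i) = 2.72 + 1.49 + 1.56 + 2.16 + 1.69 + 1.96 = 11.58
Sum of off-diagonal covariances = 5.67
total variance = 11.58 + 2 × 5.67 = 22.92
α = (k/(k−1))·(1 − ΣVar(i)/total variance) = (6/5)·(1 − 11.58/22.92) = 0.594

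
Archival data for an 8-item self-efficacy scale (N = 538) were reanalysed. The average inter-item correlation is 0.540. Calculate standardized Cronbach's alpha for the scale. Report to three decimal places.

Standardized α = k·r̄ / (1 + (k−1)·r̄) = 8 × 0.540 / (1 + 7 × 0.540)
  = 4.3200 / 4.7800 = 0.904

α = 0.904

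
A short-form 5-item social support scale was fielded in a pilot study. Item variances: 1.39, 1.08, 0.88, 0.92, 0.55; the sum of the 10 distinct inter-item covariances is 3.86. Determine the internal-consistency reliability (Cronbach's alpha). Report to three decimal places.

sum of item variances = 1.39 + 1.08 + 0.88 + 0.92 + 0.55 = 4.82
Sum of distinct covariances = 3.86
σ²_T = sum of item variances + 2·Σcov = 4.82 + 2 × 3.86 = 12.54
α = (5/4)·(1 − 4.82/12.54) = 0.770

Cronbach's alpha = 0.770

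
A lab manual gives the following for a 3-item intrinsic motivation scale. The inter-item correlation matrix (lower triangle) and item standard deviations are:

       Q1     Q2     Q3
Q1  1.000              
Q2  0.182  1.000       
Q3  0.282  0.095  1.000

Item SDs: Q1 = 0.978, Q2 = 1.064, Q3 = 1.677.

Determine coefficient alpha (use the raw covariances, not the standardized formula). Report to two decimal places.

coefficient alpha = 0.38

Σσ²ᵢ = 0.978² + 1.064² + 1.677² = 4.9009
Covariances σ_ij = r_ij · s_i · s_j:
  σ(Q1,Q2) = 0.182 × 0.978 × 1.064 = 0.1894
  σ(Q1,Q3) = 0.282 × 0.978 × 1.677 = 0.4625
  σ(Q2,Q3) = 0.095 × 1.064 × 1.677 = 0.1695
σ²_T = Σσ²ᵢ + 2·Σσ_ij = 4.9009 + 2 × 0.8214 = 6.5437
α = (3/2)·(1 − 4.9009/6.5437) = 0.38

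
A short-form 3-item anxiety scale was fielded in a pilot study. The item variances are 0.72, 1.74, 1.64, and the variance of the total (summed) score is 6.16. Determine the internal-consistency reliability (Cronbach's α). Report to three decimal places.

Σσ²ᵢ = 0.72 + 1.74 + 1.64 = 4.10
α = (k/(k−1))·(1 − Σσ²ᵢ/Var(T)) = (3/2)·(1 − 4.10/6.16) = 0.502

Cronbach's α = 0.502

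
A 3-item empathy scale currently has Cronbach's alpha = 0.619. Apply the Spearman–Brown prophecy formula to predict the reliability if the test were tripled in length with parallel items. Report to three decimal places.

predicted reliability = 0.830

Length factor m = 3
α' = m·α / (1 + (m−1)·α)
   = 3 × 0.619 / (1 + (3 − 1) × 0.619)
   = 1.8570 / 2.2380 = 0.830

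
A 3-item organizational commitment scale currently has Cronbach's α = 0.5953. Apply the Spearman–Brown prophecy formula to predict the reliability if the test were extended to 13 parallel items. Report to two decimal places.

predicted reliability = 0.86

Length factor m = 13/3 = 4.3333
α' = m·α / (1 + (m−1)·α)
   = 13/3 × 0.5953 / (1 + (13/3 − 1) × 0.5953)
   = 2.5796 / 2.9843 = 0.86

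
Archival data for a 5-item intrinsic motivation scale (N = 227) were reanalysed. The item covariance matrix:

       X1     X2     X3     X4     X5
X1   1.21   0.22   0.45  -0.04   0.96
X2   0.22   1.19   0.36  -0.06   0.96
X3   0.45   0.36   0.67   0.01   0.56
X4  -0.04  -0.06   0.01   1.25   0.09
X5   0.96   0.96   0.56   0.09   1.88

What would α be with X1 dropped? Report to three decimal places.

α = 0.580

Remaining items: X2, X3, X4, X5 (k = 4).
ΣVar(i) = 1.19 + 0.67 + 1.25 + 1.88 = 4.99
total variance = 4.99 + 2 × 1.92 = 8.83
α (item deleted) = (4/3)·(1 − 4.99/8.83) = 0.580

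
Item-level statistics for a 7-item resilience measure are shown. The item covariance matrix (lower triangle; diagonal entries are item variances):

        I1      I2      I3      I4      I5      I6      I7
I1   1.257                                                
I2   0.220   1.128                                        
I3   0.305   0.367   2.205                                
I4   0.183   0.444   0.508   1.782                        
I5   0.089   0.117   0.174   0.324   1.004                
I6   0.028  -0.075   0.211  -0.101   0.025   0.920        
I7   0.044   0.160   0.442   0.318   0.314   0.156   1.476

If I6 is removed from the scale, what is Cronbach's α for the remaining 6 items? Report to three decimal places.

Remaining items: I1, I2, I3, I4, I5, I7 (k = 6).
Σσ²ᵢ = 1.257 + 1.128 + 2.205 + 1.782 + 1.004 + 1.476 = 8.852
total variance = 8.852 + 2 × 4.009 = 16.870
α (item deleted) = (6/5)·(1 − 8.852/16.870) = 0.570

α = 0.570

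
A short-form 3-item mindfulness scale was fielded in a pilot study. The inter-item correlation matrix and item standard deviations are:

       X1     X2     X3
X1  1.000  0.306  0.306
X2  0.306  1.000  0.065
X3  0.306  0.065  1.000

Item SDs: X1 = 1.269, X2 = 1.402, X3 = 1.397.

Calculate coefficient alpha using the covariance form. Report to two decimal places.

coefficient alpha = 0.46

Σσ²ᵢ = 1.269² + 1.402² + 1.397² = 5.5276
Covariances σ_ij = r_ij · s_i · s_j:
  σ(X1,X2) = 0.306 × 1.269 × 1.402 = 0.5444
  σ(X1,X3) = 0.306 × 1.269 × 1.397 = 0.5425
  σ(X2,X3) = 0.065 × 1.402 × 1.397 = 0.1273
σ²_T = Σσ²ᵢ + 2·Σσ_ij = 5.5276 + 2 × 1.2142 = 7.9560
α = (3/2)·(1 − 5.5276/7.9560) = 0.46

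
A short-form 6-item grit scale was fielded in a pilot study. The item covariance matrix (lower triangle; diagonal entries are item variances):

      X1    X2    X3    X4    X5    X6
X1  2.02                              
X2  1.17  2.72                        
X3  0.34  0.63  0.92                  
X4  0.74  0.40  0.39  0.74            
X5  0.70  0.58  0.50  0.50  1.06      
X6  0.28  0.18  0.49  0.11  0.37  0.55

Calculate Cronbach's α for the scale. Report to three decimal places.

Σσ²ᵢ = 2.02 + 2.72 + 0.92 + 0.74 + 1.06 + 0.55 = 8.01
Sum of off-diagonal covariances = 7.38
σ²_total = 8.01 + 2 × 7.38 = 22.77
α = (k/(k−1))·(1 − Σσ²ᵢ/σ²_total) = (6/5)·(1 − 8.01/22.77) = 0.778

α = 0.778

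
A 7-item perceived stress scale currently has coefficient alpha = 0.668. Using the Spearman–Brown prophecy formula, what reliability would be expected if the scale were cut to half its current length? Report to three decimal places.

Length factor m = 1/2
α' = m·α / (1 − (1−m)·α)
   = 1/2 × 0.668 / (1 − (1 − 1/2) × 0.668)
   = 0.3340 / 0.6660 = 0.502

predicted reliability = 0.502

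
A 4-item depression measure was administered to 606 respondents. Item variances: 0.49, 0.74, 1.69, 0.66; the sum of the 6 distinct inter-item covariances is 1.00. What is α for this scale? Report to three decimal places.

Σσ²ᵢ = 0.49 + 0.74 + 1.69 + 0.66 = 3.58
Sum of distinct covariances = 1.00
σ²_T = Σσ²ᵢ + 2·Σcov = 3.58 + 2 × 1.00 = 5.58
α = (4/3)·(1 − 3.58/5.58) = 0.478

α = 0.478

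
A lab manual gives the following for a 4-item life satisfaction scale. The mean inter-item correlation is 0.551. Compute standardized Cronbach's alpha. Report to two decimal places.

α = 0.83

Standardized α = k·r̄ / (1 + (k−1)·r̄) = 4 × 0.551 / (1 + 3 × 0.551)
  = 2.2040 / 2.6530 = 0.83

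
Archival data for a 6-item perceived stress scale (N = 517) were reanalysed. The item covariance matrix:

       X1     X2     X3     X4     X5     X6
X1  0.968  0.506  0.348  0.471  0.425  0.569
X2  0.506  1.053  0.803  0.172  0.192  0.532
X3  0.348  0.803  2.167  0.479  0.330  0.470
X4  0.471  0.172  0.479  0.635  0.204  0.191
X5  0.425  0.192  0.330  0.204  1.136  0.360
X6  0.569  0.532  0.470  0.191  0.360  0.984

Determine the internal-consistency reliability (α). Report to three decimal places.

α = 0.763

ΣVar(i) = 0.968 + 1.053 + 2.167 + 0.635 + 1.136 + 0.984 = 6.943
Sum of the distinct covariances = 6.052
σ²_total = 6.943 + 2 × 6.052 = 19.047
α = (k/(k−1))·(1 − ΣVar(i)/σ²_total) = (6/5)·(1 − 6.943/19.047) = 0.763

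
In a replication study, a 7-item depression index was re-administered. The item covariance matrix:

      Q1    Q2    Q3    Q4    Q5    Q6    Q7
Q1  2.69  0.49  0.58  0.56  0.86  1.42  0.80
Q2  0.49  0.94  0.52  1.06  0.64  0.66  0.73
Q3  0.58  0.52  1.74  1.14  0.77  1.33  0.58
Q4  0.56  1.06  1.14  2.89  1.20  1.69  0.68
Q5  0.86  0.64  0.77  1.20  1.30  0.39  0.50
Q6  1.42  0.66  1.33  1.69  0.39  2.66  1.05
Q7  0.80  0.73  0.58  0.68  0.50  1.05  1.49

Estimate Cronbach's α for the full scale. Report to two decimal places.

Cronbach's α = 0.84

Σσ²ᵢ = 2.69 + 0.94 + 1.74 + 2.89 + 1.30 + 2.66 + 1.49 = 13.71
Sum of the distinct covariances = 17.65
Var(T) = 13.71 + 2 × 17.65 = 49.01
α = (k/(k−1))·(1 − Σσ²ᵢ/Var(T)) = (7/6)·(1 − 13.71/49.01) = 0.84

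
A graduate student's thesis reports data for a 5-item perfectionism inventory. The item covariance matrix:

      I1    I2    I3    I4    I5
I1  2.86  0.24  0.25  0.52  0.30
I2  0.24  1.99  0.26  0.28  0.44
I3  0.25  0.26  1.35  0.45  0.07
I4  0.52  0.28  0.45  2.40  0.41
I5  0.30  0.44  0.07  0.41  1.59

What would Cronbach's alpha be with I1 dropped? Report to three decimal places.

α = 0.457

Remaining items: I2, I3, I4, I5 (k = 4).
Σσᵢ² = 1.99 + 1.35 + 2.40 + 1.59 = 7.33
σ²_total = 7.33 + 2 × 1.91 = 11.15
α (item deleted) = (4/3)·(1 − 7.33/11.15) = 0.457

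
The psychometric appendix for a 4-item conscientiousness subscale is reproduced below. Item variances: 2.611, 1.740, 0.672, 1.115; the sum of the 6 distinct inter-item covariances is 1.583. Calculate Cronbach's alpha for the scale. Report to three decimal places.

sum of item variances = 2.611 + 1.740 + 0.672 + 1.115 = 6.138
Sum of distinct covariances = 1.583
σ²_total = sum of item variances + 2·Σcov = 6.138 + 2 × 1.583 = 9.304
α = (4/3)·(1 − 6.138/9.304) = 0.454

Cronbach's alpha = 0.454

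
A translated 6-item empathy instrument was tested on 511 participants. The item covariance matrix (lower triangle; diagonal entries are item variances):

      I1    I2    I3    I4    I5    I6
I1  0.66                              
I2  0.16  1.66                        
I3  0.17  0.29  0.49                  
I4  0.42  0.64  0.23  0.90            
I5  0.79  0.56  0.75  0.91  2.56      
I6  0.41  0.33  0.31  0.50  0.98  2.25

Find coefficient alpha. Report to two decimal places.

Σσᵢ² = 0.66 + 1.66 + 0.49 + 0.90 + 2.56 + 2.25 = 8.52
Sum of the distinct covariances = 7.45
σ²_T = 8.52 + 2 × 7.45 = 23.42
α = (k/(k−1))·(1 − Σσᵢ²/σ²_T) = (6/5)·(1 − 8.52/23.42) = 0.76

α = 0.76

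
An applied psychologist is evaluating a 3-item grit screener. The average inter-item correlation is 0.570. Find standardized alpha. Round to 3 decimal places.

standardized alpha = 0.799

Standardized α = k·r̄ / (1 + (k−1)·r̄) = 3 × 0.570 / (1 + 2 × 0.570)
  = 1.7100 / 2.1400 = 0.799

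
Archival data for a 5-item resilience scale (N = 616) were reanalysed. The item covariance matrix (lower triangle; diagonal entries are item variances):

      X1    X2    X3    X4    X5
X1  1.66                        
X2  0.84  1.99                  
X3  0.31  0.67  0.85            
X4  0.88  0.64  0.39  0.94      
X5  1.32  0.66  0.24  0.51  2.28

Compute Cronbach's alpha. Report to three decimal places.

α = 0.782

ΣVar(i) = 1.66 + 1.99 + 0.85 + 0.94 + 2.28 = 7.72
Σ_{i<j} σ_ij = 6.46
total variance = 7.72 + 2 × 6.46 = 20.64
α = (k/(k−1))·(1 − ΣVar(i)/total variance) = (5/4)·(1 − 7.72/20.64) = 0.782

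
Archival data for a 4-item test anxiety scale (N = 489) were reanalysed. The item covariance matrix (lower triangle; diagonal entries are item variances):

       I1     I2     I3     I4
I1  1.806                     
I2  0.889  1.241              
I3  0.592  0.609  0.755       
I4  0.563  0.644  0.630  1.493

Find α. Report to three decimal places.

ΣVar(i) = 1.806 + 1.241 + 0.755 + 1.493 = 5.295
Σ_{i<j} σ_ij = 3.927
σ²_T = 5.295 + 2 × 3.927 = 13.149
α = (k/(k−1))·(1 − ΣVar(i)/σ²_T) = (4/3)·(1 − 5.295/13.149) = 0.796

α = 0.796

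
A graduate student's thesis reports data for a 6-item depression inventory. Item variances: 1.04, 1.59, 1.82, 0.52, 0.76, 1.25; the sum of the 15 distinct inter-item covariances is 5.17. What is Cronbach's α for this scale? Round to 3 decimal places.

sum of item variances = 1.04 + 1.59 + 1.82 + 0.52 + 0.76 + 1.25 = 6.98
Sum of distinct covariances = 5.17
σ²_T = sum of item variances + 2·Σcov = 6.98 + 2 × 5.17 = 17.32
α = (6/5)·(1 − 6.98/17.32) = 0.716

α = 0.716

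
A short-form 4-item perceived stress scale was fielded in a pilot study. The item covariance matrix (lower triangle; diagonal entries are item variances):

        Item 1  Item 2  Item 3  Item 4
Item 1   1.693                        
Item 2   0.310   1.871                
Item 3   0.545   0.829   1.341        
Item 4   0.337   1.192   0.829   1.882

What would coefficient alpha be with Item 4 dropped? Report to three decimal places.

Remaining items: Item 1, Item 2, Item 3 (k = 3).
sum of item variances = 1.693 + 1.871 + 1.341 = 4.905
σ²_total = 4.905 + 2 × 1.684 = 8.273
α (item deleted) = (3/2)·(1 − 4.905/8.273) = 0.611

α = 0.611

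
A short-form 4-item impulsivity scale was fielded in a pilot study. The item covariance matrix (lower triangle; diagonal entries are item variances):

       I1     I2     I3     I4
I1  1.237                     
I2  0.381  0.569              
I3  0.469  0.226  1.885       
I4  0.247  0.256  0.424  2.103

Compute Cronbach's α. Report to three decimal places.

sum of item variances = 1.237 + 0.569 + 1.885 + 2.103 = 5.794
Σ_{i<j} σ_ij = 2.003
total variance = 5.794 + 2 × 2.003 = 9.800
α = (k/(k−1))·(1 − sum of item variances/total variance) = (4/3)·(1 − 5.794/9.800) = 0.545

α = 0.545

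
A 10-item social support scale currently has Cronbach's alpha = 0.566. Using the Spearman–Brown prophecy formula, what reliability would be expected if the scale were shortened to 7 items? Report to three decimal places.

Length factor m = 7/10 = 0.7000
α' = m·α / (1 − (1−m)·α)
   = 7/10 × 0.566 / (1 − (1 − 7/10) × 0.566)
   = 0.3962 / 0.8302 = 0.477

predicted reliability = 0.477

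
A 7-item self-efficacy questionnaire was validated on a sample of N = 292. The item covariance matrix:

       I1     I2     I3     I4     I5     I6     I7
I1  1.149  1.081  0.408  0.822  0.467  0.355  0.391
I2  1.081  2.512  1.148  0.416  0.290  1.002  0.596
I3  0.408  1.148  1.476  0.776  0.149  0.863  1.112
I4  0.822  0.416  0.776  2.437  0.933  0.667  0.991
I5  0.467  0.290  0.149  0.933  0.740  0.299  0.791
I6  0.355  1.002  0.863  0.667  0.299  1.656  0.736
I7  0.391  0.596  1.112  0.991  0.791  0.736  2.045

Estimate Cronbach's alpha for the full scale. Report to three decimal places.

Σσᵢ² = 1.149 + 2.512 + 1.476 + 2.437 + 0.740 + 1.656 + 2.045 = 12.015
Sum of the distinct covariances = 14.293
Var(T) = 12.015 + 2 × 14.293 = 40.601
α = (k/(k−1))·(1 − Σσᵢ²/Var(T)) = (7/6)·(1 − 12.015/40.601) = 0.821

α = 0.821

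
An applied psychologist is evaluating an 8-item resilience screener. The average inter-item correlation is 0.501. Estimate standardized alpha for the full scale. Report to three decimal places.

α = 0.889

Standardized α = k·r̄ / (1 + (k−1)·r̄) = 8 × 0.501 / (1 + 7 × 0.501)
  = 4.0080 / 4.5070 = 0.889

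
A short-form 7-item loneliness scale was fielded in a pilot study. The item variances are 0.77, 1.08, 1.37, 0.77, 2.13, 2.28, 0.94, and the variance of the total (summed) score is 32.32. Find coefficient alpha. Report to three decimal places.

ΣVar(i) = 0.77 + 1.08 + 1.37 + 0.77 + 2.13 + 2.28 + 0.94 = 9.34
α = (k/(k−1))·(1 − ΣVar(i)/σ²_total) = (7/6)·(1 − 9.34/32.32) = 0.830

coefficient alpha = 0.830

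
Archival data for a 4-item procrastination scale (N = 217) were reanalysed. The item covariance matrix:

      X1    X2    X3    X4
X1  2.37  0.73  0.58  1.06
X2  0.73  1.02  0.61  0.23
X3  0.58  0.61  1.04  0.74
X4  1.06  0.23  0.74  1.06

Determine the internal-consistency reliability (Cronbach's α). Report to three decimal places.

Cronbach's α = 0.787

Σσ²ᵢ = 2.37 + 1.02 + 1.04 + 1.06 = 5.49
Sum of the distinct covariances = 3.95
σ²_T = 5.49 + 2 × 3.95 = 13.39
α = (k/(k−1))·(1 − Σσ²ᵢ/σ²_T) = (4/3)·(1 − 5.49/13.39) = 0.787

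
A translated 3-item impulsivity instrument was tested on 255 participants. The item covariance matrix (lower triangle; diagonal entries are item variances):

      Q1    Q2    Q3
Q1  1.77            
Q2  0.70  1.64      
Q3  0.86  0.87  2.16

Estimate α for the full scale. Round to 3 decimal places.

α = 0.699

ΣVar(i) = 1.77 + 1.64 + 2.16 = 5.57
Sum of the distinct covariances = 2.43
σ²_T = 5.57 + 2 × 2.43 = 10.43
α = (k/(k−1))·(1 − ΣVar(i)/σ²_T) = (3/2)·(1 − 5.57/10.43) = 0.699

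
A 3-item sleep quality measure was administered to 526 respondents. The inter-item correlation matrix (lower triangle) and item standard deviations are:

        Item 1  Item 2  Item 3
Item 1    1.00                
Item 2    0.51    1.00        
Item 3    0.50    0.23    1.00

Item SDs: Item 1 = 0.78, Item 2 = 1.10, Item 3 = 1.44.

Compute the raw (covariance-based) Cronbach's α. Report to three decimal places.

Σσ²ᵢ = 0.78² + 1.10² + 1.44² = 3.8920
Covariances σ_ij = r_ij · s_i · s_j:
  σ(Item 1,Item 2) = 0.51 × 0.78 × 1.10 = 0.4376
  σ(Item 1,Item 3) = 0.50 × 0.78 × 1.44 = 0.5616
  σ(Item 2,Item 3) = 0.23 × 1.10 × 1.44 = 0.3643
σ²_T = Σσ²ᵢ + 2·Σσ_ij = 3.8920 + 2 × 1.3635 = 6.6190
α = (3/2)·(1 − 3.8920/6.6190) = 0.618

Cronbach's α = 0.618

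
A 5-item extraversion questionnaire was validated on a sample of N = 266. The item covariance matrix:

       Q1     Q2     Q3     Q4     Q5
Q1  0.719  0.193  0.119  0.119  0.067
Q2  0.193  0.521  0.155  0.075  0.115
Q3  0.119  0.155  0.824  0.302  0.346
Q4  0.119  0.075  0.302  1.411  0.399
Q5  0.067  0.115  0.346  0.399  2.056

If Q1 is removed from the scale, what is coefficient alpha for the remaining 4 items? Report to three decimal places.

coefficient alpha = 0.489

Remaining items: Q2, Q3, Q4, Q5 (k = 4).
ΣVar(i) = 0.521 + 0.824 + 1.411 + 2.056 = 4.812
σ²_T = 4.812 + 2 × 1.392 = 7.596
α (item deleted) = (4/3)·(1 − 4.812/7.596) = 0.489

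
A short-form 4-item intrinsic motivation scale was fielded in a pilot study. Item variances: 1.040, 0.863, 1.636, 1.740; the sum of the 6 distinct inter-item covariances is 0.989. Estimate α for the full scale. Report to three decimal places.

sum of item variances = 1.040 + 0.863 + 1.636 + 1.740 = 5.279
Sum of distinct covariances = 0.989
σ²_T = sum of item variances + 2·Σcov = 5.279 + 2 × 0.989 = 7.257
α = (4/3)·(1 − 5.279/7.257) = 0.363

α = 0.363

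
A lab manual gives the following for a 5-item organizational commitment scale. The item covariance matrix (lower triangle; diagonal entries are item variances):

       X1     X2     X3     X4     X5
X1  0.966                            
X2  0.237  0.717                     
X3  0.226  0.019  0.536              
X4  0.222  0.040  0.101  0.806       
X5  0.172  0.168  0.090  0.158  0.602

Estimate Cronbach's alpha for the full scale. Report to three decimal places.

Cronbach's alpha = 0.552

ΣVar(i) = 0.966 + 0.717 + 0.536 + 0.806 + 0.602 = 3.627
Σ_{i<j} σ_ij = 1.433
Var(T) = 3.627 + 2 × 1.433 = 6.493
α = (k/(k−1))·(1 − ΣVar(i)/Var(T)) = (5/4)·(1 − 3.627/6.493) = 0.552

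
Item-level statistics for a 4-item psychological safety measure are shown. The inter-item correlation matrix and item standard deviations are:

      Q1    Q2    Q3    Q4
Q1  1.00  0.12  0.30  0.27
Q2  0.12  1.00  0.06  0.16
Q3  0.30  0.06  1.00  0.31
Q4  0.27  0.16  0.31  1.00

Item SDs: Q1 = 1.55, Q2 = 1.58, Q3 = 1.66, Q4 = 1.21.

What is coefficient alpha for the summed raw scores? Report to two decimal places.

α = 0.49

Σσ²ᵢ = 1.55² + 1.58² + 1.66² + 1.21² = 9.1186
Covariances σ_ij = r_ij · s_i · s_j:
  σ(Q1,Q2) = 0.12 × 1.55 × 1.58 = 0.2939
  σ(Q1,Q3) = 0.30 × 1.55 × 1.66 = 0.7719
  σ(Q1,Q4) = 0.27 × 1.55 × 1.21 = 0.5064
  σ(Q2,Q3) = 0.06 × 1.58 × 1.66 = 0.1574
  σ(Q2,Q4) = 0.16 × 1.58 × 1.21 = 0.3059
  σ(Q3,Q4) = 0.31 × 1.66 × 1.21 = 0.6227
σ²_T = Σσ²ᵢ + 2·Σσ_ij = 9.1186 + 2 × 2.6582 = 14.4350
α = (4/3)·(1 − 9.1186/14.4350) = 0.49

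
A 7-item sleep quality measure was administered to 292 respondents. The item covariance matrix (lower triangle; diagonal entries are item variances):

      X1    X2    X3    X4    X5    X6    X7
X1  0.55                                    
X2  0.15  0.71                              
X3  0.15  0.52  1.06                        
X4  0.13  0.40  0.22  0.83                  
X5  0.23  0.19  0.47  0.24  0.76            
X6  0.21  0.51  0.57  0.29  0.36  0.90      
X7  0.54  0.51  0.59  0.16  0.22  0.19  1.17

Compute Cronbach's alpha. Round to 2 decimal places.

ΣVar(i) = 0.55 + 0.71 + 1.06 + 0.83 + 0.76 + 0.90 + 1.17 = 5.98
Sum of the distinct covariances = 6.85
σ²_T = 5.98 + 2 × 6.85 = 19.68
α = (k/(k−1))·(1 − ΣVar(i)/σ²_T) = (7/6)·(1 − 5.98/19.68) = 0.81

α = 0.81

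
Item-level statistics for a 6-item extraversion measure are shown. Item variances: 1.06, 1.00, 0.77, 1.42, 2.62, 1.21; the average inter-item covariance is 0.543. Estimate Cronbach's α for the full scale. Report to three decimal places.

Cronbach's α = 0.802

Σσᵢ² = 1.06 + 1.00 + 0.77 + 1.42 + 2.62 + 1.21 = 8.08
Sum of the 15 distinct covariances = 15 × 0.543 = 8.145
total variance = Σσᵢ² + 2·Σcov = 8.08 + 2 × 8.145 = 24.370
α = (6/5)·(1 − 8.08/24.370) = 0.802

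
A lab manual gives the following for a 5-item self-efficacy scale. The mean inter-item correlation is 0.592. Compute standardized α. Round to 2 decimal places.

Standardized α = k·r̄ / (1 + (k−1)·r̄) = 5 × 0.592 / (1 + 4 × 0.592)
  = 2.9600 / 3.3680 = 0.88

α = 0.88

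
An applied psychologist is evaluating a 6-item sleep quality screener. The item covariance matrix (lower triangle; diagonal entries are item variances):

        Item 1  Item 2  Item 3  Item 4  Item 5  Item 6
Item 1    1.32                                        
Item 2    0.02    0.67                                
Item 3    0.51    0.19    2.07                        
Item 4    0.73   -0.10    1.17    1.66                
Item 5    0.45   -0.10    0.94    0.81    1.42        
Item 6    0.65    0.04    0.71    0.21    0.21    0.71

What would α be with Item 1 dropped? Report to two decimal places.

Remaining items: Item 2, Item 3, Item 4, Item 5, Item 6 (k = 5).
Σσ²ᵢ = 0.67 + 2.07 + 1.66 + 1.42 + 0.71 = 6.53
total variance = 6.53 + 2 × 4.08 = 14.69
α (item deleted) = (5/4)·(1 − 6.53/14.69) = 0.69

α = 0.69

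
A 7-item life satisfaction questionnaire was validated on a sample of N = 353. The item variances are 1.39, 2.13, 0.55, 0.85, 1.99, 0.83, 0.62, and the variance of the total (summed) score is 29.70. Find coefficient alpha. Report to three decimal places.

coefficient alpha = 0.838

Σσ²ᵢ = 1.39 + 2.13 + 0.55 + 0.85 + 1.99 + 0.83 + 0.62 = 8.36
α = (k/(k−1))·(1 − Σσ²ᵢ/Var(T)) = (7/6)·(1 − 8.36/29.70) = 0.838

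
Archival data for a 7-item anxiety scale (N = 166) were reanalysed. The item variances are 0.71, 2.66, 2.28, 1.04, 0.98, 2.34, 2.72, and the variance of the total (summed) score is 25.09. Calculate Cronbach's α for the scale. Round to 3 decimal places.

ΣVar(i) = 0.71 + 2.66 + 2.28 + 1.04 + 0.98 + 2.34 + 2.72 = 12.73
α = (k/(k−1))·(1 − ΣVar(i)/Var(T)) = (7/6)·(1 − 12.73/25.09) = 0.575

Cronbach's α = 0.575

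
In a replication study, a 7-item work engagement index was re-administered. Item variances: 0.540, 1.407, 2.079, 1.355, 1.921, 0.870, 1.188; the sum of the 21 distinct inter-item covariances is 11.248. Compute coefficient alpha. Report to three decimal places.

Σσᵢ² = 0.540 + 1.407 + 2.079 + 1.355 + 1.921 + 0.870 + 1.188 = 9.360
Sum of distinct covariances = 11.248
total variance = Σσᵢ² + 2·Σcov = 9.360 + 2 × 11.248 = 31.856
α = (7/6)·(1 − 9.360/31.856) = 0.824

α = 0.824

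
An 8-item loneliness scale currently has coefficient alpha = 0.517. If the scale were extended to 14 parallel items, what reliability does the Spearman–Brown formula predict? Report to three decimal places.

predicted reliability = 0.652

Length factor m = 14/8 = 1.7500
α' = m·α / (1 + (m−1)·α)
   = 14/8 × 0.517 / (1 + (14/8 − 1) × 0.517)
   = 0.9048 / 1.3878 = 0.652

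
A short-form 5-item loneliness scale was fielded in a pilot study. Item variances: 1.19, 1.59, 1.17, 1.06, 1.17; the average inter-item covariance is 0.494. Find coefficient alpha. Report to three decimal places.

Σσ²ᵢ = 1.19 + 1.59 + 1.17 + 1.06 + 1.17 = 6.18
Sum of the 10 distinct covariances = 10 × 0.494 = 4.940
σ²_total = Σσ²ᵢ + 2·Σcov = 6.18 + 2 × 4.940 = 16.060
α = (5/4)·(1 − 6.18/16.060) = 0.769

coefficient alpha = 0.769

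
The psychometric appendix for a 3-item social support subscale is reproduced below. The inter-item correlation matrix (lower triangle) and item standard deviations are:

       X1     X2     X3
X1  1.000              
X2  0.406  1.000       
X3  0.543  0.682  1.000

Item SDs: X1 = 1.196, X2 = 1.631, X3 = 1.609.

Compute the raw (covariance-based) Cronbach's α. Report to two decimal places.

Σσ²ᵢ = 1.196² + 1.631² + 1.609² = 6.6795
Covariances σ_ij = r_ij · s_i · s_j:
  σ(X1,X2) = 0.406 × 1.196 × 1.631 = 0.7920
  σ(X1,X3) = 0.543 × 1.196 × 1.609 = 1.0449
  σ(X2,X3) = 0.682 × 1.631 × 1.609 = 1.7898
σ²_T = Σσ²ᵢ + 2·Σσ_ij = 6.6795 + 2 × 3.6267 = 13.9329
α = (3/2)·(1 − 6.6795/13.9329) = 0.78

α = 0.78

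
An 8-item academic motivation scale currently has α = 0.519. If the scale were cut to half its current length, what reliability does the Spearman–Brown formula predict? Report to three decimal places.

Length factor m = 1/2
α' = m·α / (1 − (1−m)·α)
   = 1/2 × 0.519 / (1 − (1 − 1/2) × 0.519)
   = 0.2595 / 0.7405 = 0.350

predicted reliability = 0.350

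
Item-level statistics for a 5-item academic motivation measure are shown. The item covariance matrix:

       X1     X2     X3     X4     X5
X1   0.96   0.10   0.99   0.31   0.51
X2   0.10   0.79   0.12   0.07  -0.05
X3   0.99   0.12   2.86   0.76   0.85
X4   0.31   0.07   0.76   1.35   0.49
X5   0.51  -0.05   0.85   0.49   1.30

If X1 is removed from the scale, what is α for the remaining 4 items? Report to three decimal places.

α = 0.554

Remaining items: X2, X3, X4, X5 (k = 4).
ΣVar(i) = 0.79 + 2.86 + 1.35 + 1.30 = 6.30
σ²_total = 6.30 + 2 × 2.24 = 10.78
α (item deleted) = (4/3)·(1 − 6.30/10.78) = 0.554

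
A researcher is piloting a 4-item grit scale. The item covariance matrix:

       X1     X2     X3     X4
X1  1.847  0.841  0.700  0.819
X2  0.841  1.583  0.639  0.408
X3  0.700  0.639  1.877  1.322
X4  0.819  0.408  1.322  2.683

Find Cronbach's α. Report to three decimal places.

Cronbach's α = 0.723

ΣVar(i) = 1.847 + 1.583 + 1.877 + 2.683 = 7.990
Σ_{i<j} σ_ij = 4.729
σ²_T = 7.990 + 2 × 4.729 = 17.448
α = (k/(k−1))·(1 − ΣVar(i)/σ²_T) = (4/3)·(1 − 7.990/17.448) = 0.723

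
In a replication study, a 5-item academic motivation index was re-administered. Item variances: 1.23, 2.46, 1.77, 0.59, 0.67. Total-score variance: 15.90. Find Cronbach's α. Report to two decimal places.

α = 0.72

Σσᵢ² = 1.23 + 2.46 + 1.77 + 0.59 + 0.67 = 6.72
α = (k/(k−1))·(1 − Σσᵢ²/σ²_T) = (5/4)·(1 − 6.72/15.90) = 0.72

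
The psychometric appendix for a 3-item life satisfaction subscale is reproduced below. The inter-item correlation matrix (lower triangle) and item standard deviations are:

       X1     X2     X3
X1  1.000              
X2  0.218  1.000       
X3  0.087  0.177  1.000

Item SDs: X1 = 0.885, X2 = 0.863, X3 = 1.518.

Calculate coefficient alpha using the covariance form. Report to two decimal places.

Σσ²ᵢ = 0.885² + 0.863² + 1.518² = 3.8323
Covariances σ_ij = r_ij · s_i · s_j:
  σ(X1,X2) = 0.218 × 0.885 × 0.863 = 0.1665
  σ(X1,X3) = 0.087 × 0.885 × 1.518 = 0.1169
  σ(X2,X3) = 0.177 × 0.863 × 1.518 = 0.2319
σ²_T = Σσ²ᵢ + 2·Σσ_ij = 3.8323 + 2 × 0.5153 = 4.8629
α = (3/2)·(1 − 3.8323/4.8629) = 0.32

coefficient alpha = 0.32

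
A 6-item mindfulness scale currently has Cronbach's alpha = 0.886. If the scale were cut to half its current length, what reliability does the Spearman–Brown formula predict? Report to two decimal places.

predicted reliability = 0.80

Length factor m = 1/2
α' = m·α / (1 − (1−m)·α)
   = 1/2 × 0.886 / (1 − (1 − 1/2) × 0.886)
   = 0.4430 / 0.5570 = 0.80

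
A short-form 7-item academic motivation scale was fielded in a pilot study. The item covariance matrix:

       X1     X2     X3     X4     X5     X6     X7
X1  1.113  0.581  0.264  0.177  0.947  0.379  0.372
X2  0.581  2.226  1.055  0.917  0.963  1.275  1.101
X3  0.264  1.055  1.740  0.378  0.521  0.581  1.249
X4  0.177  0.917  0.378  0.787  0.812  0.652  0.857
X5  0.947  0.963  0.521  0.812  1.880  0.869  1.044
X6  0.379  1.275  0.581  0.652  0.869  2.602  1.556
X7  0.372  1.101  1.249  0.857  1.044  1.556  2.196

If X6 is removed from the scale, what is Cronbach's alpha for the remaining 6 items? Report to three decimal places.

Remaining items: X1, X2, X3, X4, X5, X7 (k = 6).
sum of item variances = 1.113 + 2.226 + 1.740 + 0.787 + 1.880 + 2.196 = 9.942
total variance = 9.942 + 2 × 11.238 = 32.418
α (item deleted) = (6/5)·(1 − 9.942/32.418) = 0.832

α = 0.832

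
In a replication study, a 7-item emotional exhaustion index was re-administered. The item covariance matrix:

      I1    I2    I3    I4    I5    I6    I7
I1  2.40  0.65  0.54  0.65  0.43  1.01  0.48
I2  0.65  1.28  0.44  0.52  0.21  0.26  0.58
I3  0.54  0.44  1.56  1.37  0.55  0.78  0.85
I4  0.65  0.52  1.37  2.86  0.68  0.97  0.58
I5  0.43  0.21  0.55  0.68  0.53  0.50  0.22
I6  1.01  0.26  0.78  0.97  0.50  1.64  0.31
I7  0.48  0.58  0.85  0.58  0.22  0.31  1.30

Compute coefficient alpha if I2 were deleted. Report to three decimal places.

α = 0.790

Remaining items: I1, I3, I4, I5, I6, I7 (k = 6).
Σσᵢ² = 2.40 + 1.56 + 2.86 + 0.53 + 1.64 + 1.30 = 10.29
σ²_total = 10.29 + 2 × 9.92 = 30.13
α (item deleted) = (6/5)·(1 − 10.29/30.13) = 0.790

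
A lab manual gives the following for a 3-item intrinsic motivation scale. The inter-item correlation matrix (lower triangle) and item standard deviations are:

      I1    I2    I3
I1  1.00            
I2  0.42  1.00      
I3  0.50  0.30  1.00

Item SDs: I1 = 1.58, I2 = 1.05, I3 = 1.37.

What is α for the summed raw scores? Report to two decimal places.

α = 0.67

Σσ²ᵢ = 1.58² + 1.05² + 1.37² = 5.4758
Covariances σ_ij = r_ij · s_i · s_j:
  σ(I1,I2) = 0.42 × 1.58 × 1.05 = 0.6968
  σ(I1,I3) = 0.50 × 1.58 × 1.37 = 1.0823
  σ(I2,I3) = 0.30 × 1.05 × 1.37 = 0.4316
σ²_T = Σσ²ᵢ + 2·Σσ_ij = 5.4758 + 2 × 2.2107 = 9.8972
α = (3/2)·(1 − 5.4758/9.8972) = 0.67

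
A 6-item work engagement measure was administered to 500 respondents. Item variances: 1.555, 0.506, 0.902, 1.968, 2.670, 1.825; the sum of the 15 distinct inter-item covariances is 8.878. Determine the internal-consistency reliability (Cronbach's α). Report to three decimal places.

Σσ²ᵢ = 1.555 + 0.506 + 0.902 + 1.968 + 2.670 + 1.825 = 9.426
Sum of distinct covariances = 8.878
σ²_T = Σσ²ᵢ + 2·Σcov = 9.426 + 2 × 8.878 = 27.182
α = (6/5)·(1 − 9.426/27.182) = 0.784

α = 0.784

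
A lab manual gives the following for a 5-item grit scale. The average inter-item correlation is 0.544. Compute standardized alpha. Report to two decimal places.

α = 0.86

Standardized α = k·r̄ / (1 + (k−1)·r̄) = 5 × 0.544 / (1 + 4 × 0.544)
  = 2.7200 / 3.1760 = 0.86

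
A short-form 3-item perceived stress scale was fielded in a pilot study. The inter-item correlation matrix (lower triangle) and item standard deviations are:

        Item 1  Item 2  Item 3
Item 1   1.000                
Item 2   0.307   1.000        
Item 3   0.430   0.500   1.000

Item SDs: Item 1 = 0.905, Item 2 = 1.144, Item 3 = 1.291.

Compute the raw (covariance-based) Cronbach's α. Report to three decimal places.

Cronbach's α = 0.677

Σσ²ᵢ = 0.905² + 1.144² + 1.291² = 3.7944
Covariances σ_ij = r_ij · s_i · s_j:
  σ(Item 1,Item 2) = 0.307 × 0.905 × 1.144 = 0.3178
  σ(Item 1,Item 3) = 0.430 × 0.905 × 1.291 = 0.5024
  σ(Item 2,Item 3) = 0.500 × 1.144 × 1.291 = 0.7385
σ²_T = Σσ²ᵢ + 2·Σσ_ij = 3.7944 + 2 × 1.5587 = 6.9118
α = (3/2)·(1 − 3.7944/6.9118) = 0.677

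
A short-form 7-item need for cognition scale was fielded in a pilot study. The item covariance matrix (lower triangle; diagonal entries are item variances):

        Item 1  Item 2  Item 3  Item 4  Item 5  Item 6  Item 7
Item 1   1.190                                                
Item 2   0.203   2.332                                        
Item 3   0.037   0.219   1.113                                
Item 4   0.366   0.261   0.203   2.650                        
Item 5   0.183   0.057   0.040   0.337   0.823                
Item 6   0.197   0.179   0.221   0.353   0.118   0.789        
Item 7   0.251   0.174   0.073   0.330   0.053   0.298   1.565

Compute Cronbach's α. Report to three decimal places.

Σσᵢ² = 1.190 + 2.332 + 1.113 + 2.650 + 0.823 + 0.789 + 1.565 = 10.462
Sum of the distinct covariances = 4.153
total variance = 10.462 + 2 × 4.153 = 18.768
α = (k/(k−1))·(1 − Σσᵢ²/total variance) = (7/6)·(1 − 10.462/18.768) = 0.516

α = 0.516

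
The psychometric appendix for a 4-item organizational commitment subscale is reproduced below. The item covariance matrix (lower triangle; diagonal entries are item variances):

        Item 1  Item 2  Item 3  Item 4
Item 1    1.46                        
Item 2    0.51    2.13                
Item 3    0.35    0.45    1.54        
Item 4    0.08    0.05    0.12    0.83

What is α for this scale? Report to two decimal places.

Σσ²ᵢ = 1.46 + 2.13 + 1.54 + 0.83 = 5.96
Sum of the distinct covariances = 1.56
σ²_T = 5.96 + 2 × 1.56 = 9.08
α = (k/(k−1))·(1 − Σσ²ᵢ/σ²_T) = (4/3)·(1 − 5.96/9.08) = 0.46

α = 0.46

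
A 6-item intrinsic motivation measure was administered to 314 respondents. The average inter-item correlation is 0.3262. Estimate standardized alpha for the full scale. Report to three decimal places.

α = 0.744

Standardized α = k·r̄ / (1 + (k−1)·r̄) = 6 × 0.3262 / (1 + 5 × 0.3262)
  = 1.9572 / 2.6310 = 0.744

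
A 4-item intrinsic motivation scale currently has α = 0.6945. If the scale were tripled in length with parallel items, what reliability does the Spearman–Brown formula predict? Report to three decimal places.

Length factor m = 3
α' = m·α / (1 + (m−1)·α)
   = 3 × 0.6945 / (1 + (3 − 1) × 0.6945)
   = 2.0835 / 2.3890 = 0.872

predicted reliability = 0.872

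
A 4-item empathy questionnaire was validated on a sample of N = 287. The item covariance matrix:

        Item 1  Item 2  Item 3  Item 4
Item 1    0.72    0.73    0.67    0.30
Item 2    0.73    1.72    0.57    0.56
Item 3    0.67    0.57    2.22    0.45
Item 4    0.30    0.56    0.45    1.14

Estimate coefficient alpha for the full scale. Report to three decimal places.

Σσ²ᵢ = 0.72 + 1.72 + 2.22 + 1.14 = 5.80
Σ_{i<j} σ_ij = 3.28
Var(T) = 5.80 + 2 × 3.28 = 12.36
α = (k/(k−1))·(1 − Σσ²ᵢ/Var(T)) = (4/3)·(1 − 5.80/12.36) = 0.708

coefficient alpha = 0.708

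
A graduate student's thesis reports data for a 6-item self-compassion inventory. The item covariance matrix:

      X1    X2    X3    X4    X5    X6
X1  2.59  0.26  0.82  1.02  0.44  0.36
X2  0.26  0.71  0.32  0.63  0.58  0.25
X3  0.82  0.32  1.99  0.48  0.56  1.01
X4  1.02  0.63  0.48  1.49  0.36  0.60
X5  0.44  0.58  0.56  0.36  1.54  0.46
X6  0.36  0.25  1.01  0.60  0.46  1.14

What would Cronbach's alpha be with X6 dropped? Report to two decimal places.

Remaining items: X1, X2, X3, X4, X5 (k = 5).
Σσ²ᵢ = 2.59 + 0.71 + 1.99 + 1.49 + 1.54 = 8.32
total variance = 8.32 + 2 × 5.47 = 19.26
α (item deleted) = (5/4)·(1 − 8.32/19.26) = 0.71

α = 0.71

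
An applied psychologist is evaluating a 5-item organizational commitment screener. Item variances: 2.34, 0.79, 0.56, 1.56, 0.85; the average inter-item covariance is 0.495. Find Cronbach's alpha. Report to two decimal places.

ΣVar(i) = 2.34 + 0.79 + 0.56 + 1.56 + 0.85 = 6.10
Sum of the 10 distinct covariances = 10 × 0.495 = 4.950
σ²_T = ΣVar(i) + 2·Σcov = 6.10 + 2 × 4.950 = 16.000
α = (5/4)·(1 − 6.10/16.000) = 0.77

Cronbach's alpha = 0.77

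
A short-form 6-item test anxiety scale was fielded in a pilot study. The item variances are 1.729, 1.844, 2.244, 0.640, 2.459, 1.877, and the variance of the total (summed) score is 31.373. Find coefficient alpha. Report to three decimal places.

coefficient alpha = 0.787

sum of item variances = 1.729 + 1.844 + 2.244 + 0.640 + 2.459 + 1.877 = 10.793
α = (k/(k−1))·(1 − sum of item variances/σ²_total) = (6/5)·(1 − 10.793/31.373) = 0.787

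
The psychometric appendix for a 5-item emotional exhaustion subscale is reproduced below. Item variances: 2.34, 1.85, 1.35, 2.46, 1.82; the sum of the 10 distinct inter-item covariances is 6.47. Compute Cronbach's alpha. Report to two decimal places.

Cronbach's alpha = 0.71

Σσᵢ² = 2.34 + 1.85 + 1.35 + 2.46 + 1.82 = 9.82
Sum of distinct covariances = 6.47
σ²_T = Σσᵢ² + 2·Σcov = 9.82 + 2 × 6.47 = 22.76
α = (5/4)·(1 − 9.82/22.76) = 0.71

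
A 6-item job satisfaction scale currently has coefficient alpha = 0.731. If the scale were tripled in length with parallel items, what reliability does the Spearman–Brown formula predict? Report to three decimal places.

predicted reliability = 0.891

Length factor m = 3
α' = m·α / (1 + (m−1)·α)
   = 3 × 0.731 / (1 + (3 − 1) × 0.731)
   = 2.1930 / 2.4620 = 0.891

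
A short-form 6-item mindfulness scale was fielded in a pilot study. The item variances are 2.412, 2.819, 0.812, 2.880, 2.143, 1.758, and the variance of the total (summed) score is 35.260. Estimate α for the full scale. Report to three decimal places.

α = 0.764

Σσᵢ² = 2.412 + 2.819 + 0.812 + 2.880 + 2.143 + 1.758 = 12.824
α = (k/(k−1))·(1 − Σσᵢ²/σ²_T) = (6/5)·(1 − 12.824/35.260) = 0.764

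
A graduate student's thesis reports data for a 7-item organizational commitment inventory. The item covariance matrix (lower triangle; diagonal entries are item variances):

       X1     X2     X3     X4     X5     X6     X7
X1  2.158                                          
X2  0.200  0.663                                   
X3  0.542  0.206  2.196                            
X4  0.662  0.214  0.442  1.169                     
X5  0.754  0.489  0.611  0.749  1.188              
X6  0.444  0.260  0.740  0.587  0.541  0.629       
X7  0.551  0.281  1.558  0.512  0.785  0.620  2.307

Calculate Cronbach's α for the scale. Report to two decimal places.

α = 0.81

sum of item variances = 2.158 + 0.663 + 2.196 + 1.169 + 1.188 + 0.629 + 2.307 = 10.310
Sum of off-diagonal covariances = 11.748
σ²_T = 10.310 + 2 × 11.748 = 33.806
α = (k/(k−1))·(1 − sum of item variances/σ²_T) = (7/6)·(1 − 10.310/33.806) = 0.81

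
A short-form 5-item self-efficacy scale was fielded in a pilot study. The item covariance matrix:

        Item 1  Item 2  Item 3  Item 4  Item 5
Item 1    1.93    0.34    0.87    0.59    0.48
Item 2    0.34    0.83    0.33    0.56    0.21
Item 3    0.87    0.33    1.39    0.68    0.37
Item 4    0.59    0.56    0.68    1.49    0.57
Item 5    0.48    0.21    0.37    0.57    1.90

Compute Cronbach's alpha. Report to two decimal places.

α = 0.71

Σσ²ᵢ = 1.93 + 0.83 + 1.39 + 1.49 + 1.90 = 7.54
Σ_{i<j} σ_ij = 5.00
total variance = 7.54 + 2 × 5.00 = 17.54
α = (k/(k−1))·(1 − Σσ²ᵢ/total variance) = (5/4)·(1 − 7.54/17.54) = 0.71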